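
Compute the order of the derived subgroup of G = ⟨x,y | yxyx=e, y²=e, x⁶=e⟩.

G' = [G, G] is generated by all commutators. The generator-pair commutators are: [x, y] = x².
The subgroup they normally generate is {e, x², x⁴}, of order 3.
Check: |G/G'| = 12/3 = 4 is the order of the abelianisation.

Answer: 3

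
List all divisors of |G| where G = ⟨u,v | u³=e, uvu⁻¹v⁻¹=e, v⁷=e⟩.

|G| = 21 = 3 · 7. By Lagrange's theorem the order of any subgroup divides 21; the divisors of 21 are 1, 3, 7, 21.

Answer: 1, 3, 7, 21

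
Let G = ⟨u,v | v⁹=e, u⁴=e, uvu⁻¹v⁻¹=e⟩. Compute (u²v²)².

Compute successive powers of (u²v²), reducing at each step:
  (u²v²)²: (u²v²) · u² = v²;   (v²) · v² = v⁴

Answer: v⁴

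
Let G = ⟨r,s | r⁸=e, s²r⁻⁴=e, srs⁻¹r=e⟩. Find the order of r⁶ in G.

Compute successive powers until reaching e:
  (r⁶)¹ = r⁶, (r⁶)² = r⁴, (r⁶)³ = r², (r⁶)⁴ = e.
The smallest positive k with (r⁶)ᵏ = e is 4.

Answer: 4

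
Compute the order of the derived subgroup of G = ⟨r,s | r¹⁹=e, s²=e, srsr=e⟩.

G' = [G, G] is generated by all commutators. The generator-pair commutators are: [r, s] = r².
The subgroup they normally generate is {e, r, r², r³, r⁴, r⁵, r⁶, r⁷, r⁸, r⁹, r¹⁰, r¹¹, r¹², r¹³, r¹⁴, r¹⁵, r¹⁶, r¹⁷, r¹⁸}, of order 19.
Check: |G/G'| = 38/19 = 2 is the order of the abelianisation.

Answer: 19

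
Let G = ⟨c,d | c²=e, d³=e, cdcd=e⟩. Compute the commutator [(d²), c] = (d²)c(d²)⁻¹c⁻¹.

[(d²), c] = (d²)·c·(d²)⁻¹·c⁻¹.
  (d²) · c = cd
  (cd) · d = cd²
  (cd²) · c = d

Answer: d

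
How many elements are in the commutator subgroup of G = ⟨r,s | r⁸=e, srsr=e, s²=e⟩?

G' = [G, G] is generated by all commutators. The generator-pair commutators are: [r, s] = r².
The subgroup they normally generate is {e, r², r⁴, r⁶}, of order 4.
Check: |G/G'| = 16/4 = 4 is the order of the abelianisation.

Answer: 4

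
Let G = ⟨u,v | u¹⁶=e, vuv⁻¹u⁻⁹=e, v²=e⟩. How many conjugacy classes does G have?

The conjugacy classes (representative and size) are:
  [e] (size 1), [u⁹] (size 2), [u²] (size 1), [u³] (size 2), [u⁴] (size 1), [u¹³] (size 2), [u⁶] (size 1), [u¹⁵] (size 2), [u⁸] (size 1), [u¹⁰] (size 1), [u¹²] (size 1), [u¹⁴] (size 1), [v] (size 2), [uv] (size 2), [u²v] (size 2), [u¹¹v] (size 2), [u⁴v] (size 2), [u¹³v] (size 2), [u¹⁴v] (size 2), [u¹⁵v] (size 2).
Class equation: 1 + 2 + 1 + 2 + 1 + 2 + 1 + 2 + 1 + 1 + 1 + 1 + 2 + 2 + 2 + 2 + 2 + 2 + 2 + 2 = 32 = |G|. So G has 20 conjugacy classes.

Answer: 20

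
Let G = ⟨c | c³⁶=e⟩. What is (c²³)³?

Compute successive powers of (c²³), reducing at each step:
  (c²³)²: (c²³) · c²³ = c¹⁰
  (c²³)³: (c¹⁰) · c²³ = c³³

Answer: c³³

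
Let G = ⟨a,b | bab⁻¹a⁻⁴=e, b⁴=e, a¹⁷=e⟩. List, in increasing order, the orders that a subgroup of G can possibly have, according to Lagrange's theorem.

|G| = 68 = 2² · 17. By Lagrange's theorem the order of any subgroup divides 68; the divisors of 68 are 1, 2, 4, 17, 34, 68.

Answer: 1, 2, 4, 17, 34, 68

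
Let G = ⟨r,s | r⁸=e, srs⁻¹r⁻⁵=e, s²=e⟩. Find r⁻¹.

The order of r is 8 (smallest k with rᵏ = e), so r⁻¹ = r⁷ = r⁷.
Check: r · (r⁷) → r · r⁷ = e, giving e as required.

Answer: r⁷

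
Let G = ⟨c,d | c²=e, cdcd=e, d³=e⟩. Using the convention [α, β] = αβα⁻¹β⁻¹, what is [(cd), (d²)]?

[(cd), (d²)] = (cd)·(d²)·(cd)⁻¹·(d²)⁻¹.
  (cd) · (d²) = c
  c · (cd) = d
  d · d = d²

Answer: d²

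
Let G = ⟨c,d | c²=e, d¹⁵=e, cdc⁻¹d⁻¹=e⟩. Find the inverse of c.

The order of c is 2 (smallest k with cᵏ = e), so c⁻¹ = c¹ = c.
Check: c · c → c · c = e, giving e as required.

Answer: c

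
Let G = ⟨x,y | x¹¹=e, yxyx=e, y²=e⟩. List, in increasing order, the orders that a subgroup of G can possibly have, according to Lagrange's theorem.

|G| = 22 = 2 · 11. By Lagrange's theorem the order of any subgroup divides 22; the divisors of 22 are 1, 2, 11, 22.

Answer: 1, 2, 11, 22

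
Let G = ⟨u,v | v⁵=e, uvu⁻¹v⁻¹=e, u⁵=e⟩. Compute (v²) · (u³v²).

Compute (v²) · (u³v²) by multiplying left to right and reducing via the relations at each step:
  (v²) · u³ = u³v²
  (u³v²) · v² = u³v⁴

Answer: u³v⁴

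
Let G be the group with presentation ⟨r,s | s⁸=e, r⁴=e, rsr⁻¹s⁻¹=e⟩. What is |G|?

Enumerate words in the generators, reducing via the relations: the distinct elements are
  {e, r, s, rs, r², r³, s², s³, s⁴, s⁵, s⁶, s⁷, rs², rs³, rs⁴, rs⁵, rs⁶, rs⁷, r²s, r³s, r²s², r²s³, r²s⁴, r²s⁵, r²s⁶, r²s⁷, r³s², r³s³, r³s⁴, r³s⁵, r³s⁶, r³s⁷}.
No further products give new elements, so |G| = 32.

Answer: 32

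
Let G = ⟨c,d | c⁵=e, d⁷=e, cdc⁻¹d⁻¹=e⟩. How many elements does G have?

Enumerate words in the generators, reducing via the relations: the distinct elements are
  {c, d, e, cd, c², c³, c⁴, d², d³, d⁴, d⁵, d⁶, cd², cd³, cd⁴, cd⁵, cd⁶, c²d, c³d, c⁴d, c²d², c²d³, c²d⁴, c²d⁵, c²d⁶, c³d², c³d³, c³d⁴, c³d⁵, c³d⁶, c⁴d², c⁴d³, c⁴d⁴, c⁴d⁵, c⁴d⁶}.
No further products give new elements, so |G| = 35.

Answer: 35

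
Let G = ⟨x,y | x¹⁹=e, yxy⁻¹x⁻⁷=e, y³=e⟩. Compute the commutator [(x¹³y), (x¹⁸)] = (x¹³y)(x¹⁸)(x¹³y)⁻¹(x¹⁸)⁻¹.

[(x¹³y), (x¹⁸)] = (x¹³y)·(x¹⁸)·(x¹³y)⁻¹·(x¹⁸)⁻¹.
  (x¹³y) · (x¹⁸) = x⁶y
  (x⁶y) · (x⁹y²) = x¹²
  (x¹²) · x = x¹³

Answer: x¹³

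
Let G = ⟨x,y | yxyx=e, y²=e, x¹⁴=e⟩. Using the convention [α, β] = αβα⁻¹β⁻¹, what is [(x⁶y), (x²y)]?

[(x⁶y), (x²y)] = (x⁶y)·(x²y)·(x⁶y)⁻¹·(x²y)⁻¹.
  (x⁶y) · (x²y) = x⁴
  (x⁴) · (x⁶y) = x¹⁰y
  (x¹⁰y) · (x²y) = x⁸

Answer: x⁸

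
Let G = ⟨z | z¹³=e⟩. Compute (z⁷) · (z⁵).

Compute (z⁷) · (z⁵) by multiplying left to right and reducing via the relations at each step:
  (z⁷) · z⁵ = z¹²

Answer: z¹²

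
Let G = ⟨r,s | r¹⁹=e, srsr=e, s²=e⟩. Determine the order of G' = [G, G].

G' = [G, G] is generated by all commutators. The generator-pair commutators are: [r, s] = r².
The subgroup they normally generate is {e, r, r², r³, r⁴, r⁵, r⁶, r⁷, r⁸, r⁹, r¹⁰, r¹¹, r¹², r¹³, r¹⁴, r¹⁵, r¹⁶, r¹⁷, r¹⁸}, of order 19.
Check: |G/G'| = 38/19 = 2 is the order of the abelianisation.

Answer: 19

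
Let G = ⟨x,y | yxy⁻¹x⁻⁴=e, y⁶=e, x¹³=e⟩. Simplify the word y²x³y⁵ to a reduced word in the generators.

Multiply left to right, reducing at each step:
  (y²) · x³ = x⁹y²
  (x⁹y²) · y⁵ = x⁹y

Answer: x⁹y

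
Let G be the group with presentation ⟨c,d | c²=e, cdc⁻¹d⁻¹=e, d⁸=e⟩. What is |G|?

Enumerate words in the generators, reducing via the relations: the distinct elements are
  {c, d, e, cd, d², d³, d⁴, d⁵, d⁶, d⁷, cd², cd³, cd⁴, cd⁵, cd⁶, cd⁷}.
No further products give new elements, so |G| = 16.

Answer: 16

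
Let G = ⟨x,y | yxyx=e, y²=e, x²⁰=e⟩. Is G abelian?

x·y = xy but y·x = x¹⁹y, so x·y ≠ y·x and G is not abelian.

Answer: No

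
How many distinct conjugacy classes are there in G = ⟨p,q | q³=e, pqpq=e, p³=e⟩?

The conjugacy classes (representative and size) are:
  [e] (size 1), [qp²] (size 4), [q²p] (size 4), [p²q²] (size 3).
Class equation: 1 + 4 + 4 + 3 = 12 = |G|. So G has 4 conjugacy classes.

Answer: 4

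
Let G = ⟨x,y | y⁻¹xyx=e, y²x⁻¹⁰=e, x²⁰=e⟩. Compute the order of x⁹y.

Compute successive powers until reaching e:
  (x⁹y)¹ = x⁹y, (x⁹y)² = x¹⁰, (x⁹y)³ = x⁹y⁻¹, (x⁹y)⁴ = e.
The smallest positive k with (x⁹y)ᵏ = e is 4.

Answer: 4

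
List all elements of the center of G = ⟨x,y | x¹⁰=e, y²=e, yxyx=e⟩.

An element z ∈ Z(G) iff z commutes with every generator.
For example x⁵ is central: (x⁵)·x = x⁶ = x·(x⁵); (x⁵)·y = x⁵y = y·(x⁵).
Whereas x ∉ Z(G) since x·y = xy ≠ x⁹y = y·x.
Checking each of the 20 elements this way gives Z(G) = {e, x⁵}, of order 2.

Answer: {e, x⁵}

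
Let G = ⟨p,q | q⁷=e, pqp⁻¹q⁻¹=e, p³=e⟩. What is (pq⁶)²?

Compute successive powers of (pq⁶), reducing at each step:
  (pq⁶)²: (pq⁶) · p = p²q⁶;   (p²q⁶) · q⁶ = p²q⁵

Answer: p²q⁵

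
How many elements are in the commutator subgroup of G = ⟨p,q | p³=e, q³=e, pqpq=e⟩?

G' = [G, G] is generated by all commutators. The generator-pair commutators are: [p, q] = pq²p.
The subgroup they normally generate is {e, pq, p²q², pq²p}, of order 4.
Check: |G/G'| = 12/4 = 3 is the order of the abelianisation.

Answer: 4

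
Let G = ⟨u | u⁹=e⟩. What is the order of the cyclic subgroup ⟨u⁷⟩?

|⟨u⁷⟩| equals the order of u⁷. Compute successive powers until reaching e:
  (u⁷)¹ = u⁷, (u⁷)² = u⁵, (u⁷)³ = u³, (u⁷)⁴ = u, (u⁷)⁵ = u⁸, (u⁷)⁶ = u⁶, (u⁷)⁷ = u⁴, (u⁷)⁸ = u², (u⁷)⁹ = e.
The smallest positive k with (u⁷)ᵏ = e is 9, so |⟨u⁷⟩| = 9.

Answer: 9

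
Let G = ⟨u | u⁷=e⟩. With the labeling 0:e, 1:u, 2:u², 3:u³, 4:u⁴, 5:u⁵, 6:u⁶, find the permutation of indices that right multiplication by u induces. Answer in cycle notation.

(0 1 2 3 4 5 6)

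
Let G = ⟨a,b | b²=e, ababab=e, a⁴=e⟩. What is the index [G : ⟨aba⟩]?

First find ord(aba) by computing successive powers:
  (aba)¹ = aba, (aba)² = ba²b, (aba)³ = a³ba³, (aba)⁴ = e.
So |⟨aba⟩| = ord(aba) = 4. With |G| = 24, by Lagrange [G : ⟨aba⟩] = 24/4 = 6.

Answer: 6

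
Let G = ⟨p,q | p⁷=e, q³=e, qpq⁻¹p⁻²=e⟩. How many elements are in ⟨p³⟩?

|⟨p³⟩| equals the order of p³. Compute successive powers until reaching e:
  (p³)¹ = p³, (p³)² = p⁶, (p³)³ = p², (p³)⁴ = p⁵, (p³)⁵ = p, (p³)⁶ = p⁴, (p³)⁷ = e.
The smallest positive k with (p³)ᵏ = e is 7, so |⟨p³⟩| = 7.

Answer: 7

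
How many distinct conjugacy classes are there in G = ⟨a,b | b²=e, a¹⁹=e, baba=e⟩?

The conjugacy classes (representative and size) are:
  [e] (size 1), [a¹⁸] (size 2), [a²] (size 2), [a¹⁶] (size 2), [a⁴] (size 2), [a¹⁴] (size 2), [a¹³] (size 2), [a¹²] (size 2), [a⁸] (size 2), [a⁹] (size 2), [b] (size 19).
Class equation: 1 + 2 + 2 + 2 + 2 + 2 + 2 + 2 + 2 + 2 + 19 = 38 = |G|. So G has 11 conjugacy classes.

Answer: 11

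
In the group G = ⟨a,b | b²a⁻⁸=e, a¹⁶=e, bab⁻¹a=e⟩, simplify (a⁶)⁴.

Compute successive powers of (a⁶), reducing at each step:
  (a⁶)²: (a⁶) · a⁶ = a¹²
  (a⁶)³: (a¹²) · a⁶ = a²
  (a⁶)⁴: (a²) · a⁶ = a⁸

Answer: a⁸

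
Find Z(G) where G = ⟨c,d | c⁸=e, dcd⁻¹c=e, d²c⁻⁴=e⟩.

An element z ∈ Z(G) iff z commutes with every generator.
For example c⁴ is central: (c⁴)·c = c⁵ = c·(c⁴); (c⁴)·d = d⁻¹ = d·(c⁴).
Whereas c ∉ Z(G) since c·d = cd ≠ c³d⁻¹ = d·c.
Checking each of the 16 elements this way gives Z(G) = {e, c⁴}, of order 2.

Answer: {e, c⁴}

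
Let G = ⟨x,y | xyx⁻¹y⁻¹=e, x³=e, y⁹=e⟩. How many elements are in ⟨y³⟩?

|⟨y³⟩| equals the order of y³. Compute successive powers until reaching e:
  (y³)¹ = y³, (y³)² = y⁶, (y³)³ = e.
The smallest positive k with (y³)ᵏ = e is 3, so |⟨y³⟩| = 3.

Answer: 3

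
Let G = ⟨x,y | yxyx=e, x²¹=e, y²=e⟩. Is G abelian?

x·y = xy but y·x = x²⁰y, so x·y ≠ y·x and G is not abelian.

Answer: No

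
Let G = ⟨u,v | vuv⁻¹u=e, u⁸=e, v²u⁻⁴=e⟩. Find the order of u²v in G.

Compute successive powers until reaching e:
  (u²v)¹ = u²v, (u²v)² = u⁴, (u²v)³ = u²v⁻¹, (u²v)⁴ = e.
The smallest positive k with (u²v)ᵏ = e is 4.

Answer: 4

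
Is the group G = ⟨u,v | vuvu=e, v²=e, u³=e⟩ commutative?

u·v = uv but v·u = u²v, so u·v ≠ v·u and G is not abelian.

Answer: No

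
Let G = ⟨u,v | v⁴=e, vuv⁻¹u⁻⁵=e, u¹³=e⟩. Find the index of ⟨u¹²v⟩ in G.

First find ord(u¹²v) by computing successive powers:
  (u¹²v)¹ = u¹²v, (u¹²v)² = u⁷v², (u¹²v)³ = u⁸v³, (u¹²v)⁴ = e.
So |⟨u¹²v⟩| = ord(u¹²v) = 4. With |G| = 52, by Lagrange [G : ⟨u¹²v⟩] = 52/4 = 13.

Answer: 13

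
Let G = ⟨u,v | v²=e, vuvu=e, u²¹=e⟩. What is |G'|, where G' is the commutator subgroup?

G' = [G, G] is generated by all commutators. The generator-pair commutators are: [u, v] = u².
The subgroup they normally generate is {e, u, u², u³, u⁴, u⁵, u⁶, u⁷, u⁸, u⁹, u¹⁰, u¹¹, u¹², u¹³, u¹⁴, u¹⁵, u¹⁶, u¹⁷, u¹⁸, u¹⁹, u²⁰}, of order 21.
Check: |G/G'| = 42/21 = 2 is the order of the abelianisation.

Answer: 21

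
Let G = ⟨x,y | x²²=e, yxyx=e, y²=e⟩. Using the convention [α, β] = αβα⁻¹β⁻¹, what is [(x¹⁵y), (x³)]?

[(x¹⁵y), (x³)] = (x¹⁵y)·(x³)·(x¹⁵y)⁻¹·(x³)⁻¹.
  (x¹⁵y) · (x³) = x¹²y
  (x¹²y) · (x¹⁵y) = x¹⁹
  (x¹⁹) · (x¹⁹) = x¹⁶

Answer: x¹⁶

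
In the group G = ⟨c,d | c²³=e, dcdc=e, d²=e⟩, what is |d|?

Compute successive powers until reaching e:
  d¹ = d, d² = e.
The smallest positive k with dᵏ = e is 2.

Answer: 2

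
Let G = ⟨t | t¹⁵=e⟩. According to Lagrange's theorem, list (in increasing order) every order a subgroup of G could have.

|G| = 15 = 3 · 5. By Lagrange's theorem the order of any subgroup divides 15; the divisors of 15 are 1, 3, 5, 15.

Answer: 1, 3, 5, 15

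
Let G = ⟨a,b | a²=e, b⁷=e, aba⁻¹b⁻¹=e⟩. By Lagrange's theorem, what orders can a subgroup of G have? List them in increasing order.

|G| = 14 = 2 · 7. By Lagrange's theorem the order of any subgroup divides 14; the divisors of 14 are 1, 2, 7, 14.

Answer: 1, 2, 7, 14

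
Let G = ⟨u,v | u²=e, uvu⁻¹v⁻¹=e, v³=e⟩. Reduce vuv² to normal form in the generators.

Multiply left to right, reducing at each step:
  v · u = uv
  (uv) · v² = u

Answer: u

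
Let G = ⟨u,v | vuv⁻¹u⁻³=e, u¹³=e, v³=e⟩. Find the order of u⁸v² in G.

Compute successive powers until reaching e:
  (u⁸v²)¹ = u⁸v², (u⁸v²)² = u²v, (u⁸v²)³ = e.
The smallest positive k with (u⁸v²)ᵏ = e is 3.

Answer: 3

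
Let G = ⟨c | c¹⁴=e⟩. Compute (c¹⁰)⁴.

Compute successive powers of (c¹⁰), reducing at each step:
  (c¹⁰)²: (c¹⁰) · c¹⁰ = c⁶
  (c¹⁰)³: (c⁶) · c¹⁰ = c²
  (c¹⁰)⁴: (c²) · c¹⁰ = c¹²

Answer: c¹²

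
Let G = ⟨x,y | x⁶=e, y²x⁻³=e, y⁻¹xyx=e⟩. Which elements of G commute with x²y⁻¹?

⟨x²y⁻¹⟩ ⊆ C_G(x²y⁻¹) since powers of x²y⁻¹ commute with x²y⁻¹; so |C_G(x²y⁻¹)| ≥ |⟨x²y⁻¹⟩| = 4.
By orbit–stabilizer, |C_G(x²y⁻¹)| = |G| / |conj. class of x²y⁻¹| = 12 / 3 = 4.
The 4 elements commuting with x²y⁻¹ are {e, x³, x²y, x²y⁻¹}.

Answer: {e, x³, x²y, x²y⁻¹}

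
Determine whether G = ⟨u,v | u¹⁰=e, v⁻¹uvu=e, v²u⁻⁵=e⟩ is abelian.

u·v = uv but v·u = u⁴v⁻¹, so u·v ≠ v·u and G is not abelian.

Answer: No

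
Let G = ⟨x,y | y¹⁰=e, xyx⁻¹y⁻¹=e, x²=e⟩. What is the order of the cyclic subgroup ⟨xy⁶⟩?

|⟨xy⁶⟩| equals the order of xy⁶. Compute successive powers until reaching e:
  (xy⁶)¹ = xy⁶, (xy⁶)² = y², (xy⁶)³ = xy⁸, (xy⁶)⁴ = y⁴, (xy⁶)⁵ = x, (xy⁶)⁶ = y⁶, (xy⁶)⁷ = xy², (xy⁶)⁸ = y⁸, (xy⁶)⁹ = xy⁴, (xy⁶)¹⁰ = e.
The smallest positive k with (xy⁶)ᵏ = e is 10, so |⟨xy⁶⟩| = 10.

Answer: 10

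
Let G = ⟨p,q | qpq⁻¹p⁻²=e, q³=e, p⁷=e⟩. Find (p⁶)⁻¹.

The order of (p⁶) is 7 (smallest k with (p⁶)ᵏ = e), so (p⁶)⁻¹ = (p⁶)⁶ = p.
Check: (p⁶) · p → (p⁶) · p = e, giving e as required.

Answer: p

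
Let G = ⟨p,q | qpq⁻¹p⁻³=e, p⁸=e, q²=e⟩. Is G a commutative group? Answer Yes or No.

p·q = pq but q·p = p³q, so p·q ≠ q·p and G is not abelian.

Answer: No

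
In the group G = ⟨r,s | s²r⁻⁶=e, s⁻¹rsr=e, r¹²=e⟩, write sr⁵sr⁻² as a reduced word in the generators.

Multiply left to right, reducing at each step:
  s · r⁵ = rs⁻¹
  (rs⁻¹) · s = r
  r · r⁻² = r¹¹

Answer: r¹¹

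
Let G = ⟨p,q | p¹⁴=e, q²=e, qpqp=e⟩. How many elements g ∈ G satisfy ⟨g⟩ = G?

⟨g⟩ = G would require ord(g) = |G| = 28, but the maximum element order in G is 14 < 28. So G is not cyclic and no single element generates it: the count is 0.

Answer: 0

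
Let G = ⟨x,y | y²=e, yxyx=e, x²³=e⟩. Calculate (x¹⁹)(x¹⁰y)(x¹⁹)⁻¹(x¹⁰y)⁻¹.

[(x¹⁹), (x¹⁰y)] = (x¹⁹)·(x¹⁰y)·(x¹⁹)⁻¹·(x¹⁰y)⁻¹.
  (x¹⁹) · (x¹⁰y) = x⁶y
  (x⁶y) · (x⁴) = x²y
  (x²y) · (x¹⁰y) = x¹⁵

Answer: x¹⁵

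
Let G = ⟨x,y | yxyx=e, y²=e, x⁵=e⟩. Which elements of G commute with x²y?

⟨x²y⟩ ⊆ C_G(x²y) since powers of x²y commute with x²y; so |C_G(x²y)| ≥ |⟨x²y⟩| = 2.
By orbit–stabilizer, |C_G(x²y)| = |G| / |conj. class of x²y| = 10 / 5 = 2.
The 2 elements commuting with x²y are {e, x²y}.

Answer: {e, x²y}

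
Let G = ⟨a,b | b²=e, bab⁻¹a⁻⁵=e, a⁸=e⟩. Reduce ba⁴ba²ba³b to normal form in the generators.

Multiply left to right, reducing at each step:
  b · a⁴ = a⁴b
  (a⁴b) · b = a⁴
  (a⁴) · a² = a⁶
  (a⁶) · b = a⁶b
  (a⁶b) · a³ = a⁵b
  (a⁵b) · b = a⁵

Answer: a⁵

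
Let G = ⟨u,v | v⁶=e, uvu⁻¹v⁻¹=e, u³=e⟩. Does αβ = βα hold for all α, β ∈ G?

Each pair of generators commutes: u·v = uv = v·u. Since the generators pairwise commute, every element of G commutes with every other, so G is abelian.

Answer: Yes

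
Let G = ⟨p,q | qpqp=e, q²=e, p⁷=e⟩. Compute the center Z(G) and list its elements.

An element z ∈ Z(G) iff z commutes with every generator.
For example e is central: e·p = p = p·e; e·q = q = q·e.
Whereas p ∉ Z(G) since p·q = pq ≠ p⁶q = q·p.
Checking each of the 14 elements this way gives Z(G) = {e}, of order 1.

Answer: {e}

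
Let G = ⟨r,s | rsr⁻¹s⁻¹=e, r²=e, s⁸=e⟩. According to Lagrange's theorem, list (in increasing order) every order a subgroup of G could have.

|G| = 16 = 2⁴. By Lagrange's theorem the order of any subgroup divides 16; the divisors of 16 are 1, 2, 4, 8, 16.

Answer: 1, 2, 4, 8, 16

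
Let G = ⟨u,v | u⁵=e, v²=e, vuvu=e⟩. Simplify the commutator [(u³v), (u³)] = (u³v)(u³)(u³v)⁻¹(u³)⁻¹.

[(u³v), (u³)] = (u³v)·(u³)·(u³v)⁻¹·(u³)⁻¹.
  (u³v) · (u³) = v
  v · (u³v) = u²
  (u²) · (u²) = u⁴

Answer: u⁴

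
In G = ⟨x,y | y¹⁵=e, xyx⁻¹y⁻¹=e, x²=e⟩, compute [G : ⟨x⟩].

First find ord(x) by computing successive powers:
  x¹ = x, x² = e.
So |⟨x⟩| = ord(x) = 2. With |G| = 30, by Lagrange [G : ⟨x⟩] = 30/2 = 15.

Answer: 15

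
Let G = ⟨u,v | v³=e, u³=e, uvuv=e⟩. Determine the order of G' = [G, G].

G' = [G, G] is generated by all commutators. The generator-pair commutators are: [u, v] = uv²u.
The subgroup they normally generate is {e, uv, u²v², uv²u}, of order 4.
Check: |G/G'| = 12/4 = 3 is the order of the abelianisation.

Answer: 4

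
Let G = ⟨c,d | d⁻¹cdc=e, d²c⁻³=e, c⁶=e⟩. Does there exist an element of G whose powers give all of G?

Every cyclic group is abelian. But c·d = cd while d·c = c²d⁻¹, so c·d ≠ d·c and G is not abelian. Hence G is not cyclic.

Answer: No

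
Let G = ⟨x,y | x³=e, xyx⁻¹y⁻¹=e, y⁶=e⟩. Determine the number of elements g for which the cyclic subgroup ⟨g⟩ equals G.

⟨g⟩ = G would require ord(g) = |G| = 18, but the maximum element order in G is 6 < 18. So G is not cyclic and no single element generates it: the count is 0.

Answer: 0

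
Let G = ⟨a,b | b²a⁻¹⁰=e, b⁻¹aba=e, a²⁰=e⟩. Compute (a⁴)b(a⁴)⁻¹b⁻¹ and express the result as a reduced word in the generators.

[(a⁴), b] = (a⁴)·b·(a⁴)⁻¹·b⁻¹.
  (a⁴) · b = a⁴b
  (a⁴b) · (a¹⁶) = a⁸b
  (a⁸b) · (b⁻¹) = a⁸

Answer: a⁸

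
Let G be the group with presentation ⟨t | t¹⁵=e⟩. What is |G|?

G is generated by a single element, so G is cyclic. The relator gives t¹⁵ = e and no smaller power is forced to be e, so the 15 powers {e, t, t², t³, t⁴, t⁵, t⁶, t⁷, t⁸, t⁹, t¹², t¹³, t¹¹, t¹⁰, t¹⁴} are distinct. Hence |G| = 15.

Answer: 15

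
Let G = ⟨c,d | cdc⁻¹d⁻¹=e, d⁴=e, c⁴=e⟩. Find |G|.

Enumerate words in the generators, reducing via the relations: the distinct elements are
  {c, d, e, cd, c², c³, d², d³, cd², cd³, c²d, c³d, c²d², c²d³, c³d², c³d³}.
No further products give new elements, so |G| = 16.

Answer: 16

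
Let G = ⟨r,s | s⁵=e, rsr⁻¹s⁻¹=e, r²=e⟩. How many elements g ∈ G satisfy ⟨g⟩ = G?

G is cyclic of order 10. An element generates G iff its order is 10, and a cyclic group of order 10 has exactly φ(10) = 4 such elements.

Answer: 4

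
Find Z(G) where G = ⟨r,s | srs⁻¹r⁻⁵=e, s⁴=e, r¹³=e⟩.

An element z ∈ Z(G) iff z commutes with every generator.
For example e is central: e·r = r = r·e; e·s = s = s·e.
Whereas r ∉ Z(G) since r·s = rs ≠ r⁵s = s·r.
Checking each of the 52 elements this way gives Z(G) = {e}, of order 1.

Answer: {e}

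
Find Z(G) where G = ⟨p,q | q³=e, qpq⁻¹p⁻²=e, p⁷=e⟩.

An element z ∈ Z(G) iff z commutes with every generator.
For example e is central: e·p = p = p·e; e·q = q = q·e.
Whereas p ∉ Z(G) since p·q = pq ≠ p²q = q·p.
Checking each of the 21 elements this way gives Z(G) = {e}, of order 1.

Answer: {e}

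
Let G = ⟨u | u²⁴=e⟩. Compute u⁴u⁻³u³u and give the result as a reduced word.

Multiply left to right, reducing at each step:
  (u⁴) · u⁻³ = u
  u · u³ = u⁴
  (u⁴) · u = u⁵

Answer: u⁵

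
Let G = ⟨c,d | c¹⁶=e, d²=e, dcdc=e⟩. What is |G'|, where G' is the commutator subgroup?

G' = [G, G] is generated by all commutators. The generator-pair commutators are: [c, d] = c².
The subgroup they normally generate is {e, c², c⁴, c⁶, c⁸, c¹⁰, c¹², c¹⁴}, of order 8.
Check: |G/G'| = 32/8 = 4 is the order of the abelianisation.

Answer: 8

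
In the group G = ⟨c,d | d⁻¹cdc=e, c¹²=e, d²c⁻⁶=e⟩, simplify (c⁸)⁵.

Compute successive powers of (c⁸), reducing at each step:
  (c⁸)²: (c⁸) · c⁸ = c⁴
  (c⁸)³: (c⁴) · c⁸ = e
  (c⁸)⁴: e · c⁸ = c⁸
  (c⁸)⁵: (c⁸) · c⁸ = c⁴

Answer: c⁴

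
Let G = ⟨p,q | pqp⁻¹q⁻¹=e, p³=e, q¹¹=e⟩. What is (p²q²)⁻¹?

The order of (p²q²) is 33 (smallest k with (p²q²)ᵏ = e), so (p²q²)⁻¹ = (p²q²)³² = pq⁹.
Check: (p²q²) · (pq⁹) → (p²q²) · p = q²;   (q²) · q⁹ = e, giving e as required.

Answer: pq⁹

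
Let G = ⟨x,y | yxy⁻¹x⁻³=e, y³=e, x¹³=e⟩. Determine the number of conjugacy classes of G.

The conjugacy classes (representative and size) are:
  [e] (size 1), [x] (size 3), [x⁵] (size 3), [x¹⁰] (size 3), [x⁸] (size 3), [x¹⁰y] (size 13), [x⁷y²] (size 13).
Class equation: 1 + 3 + 3 + 3 + 3 + 13 + 13 = 39 = |G|. So G has 7 conjugacy classes.

Answer: 7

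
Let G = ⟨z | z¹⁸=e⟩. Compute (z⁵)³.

Compute successive powers of (z⁵), reducing at each step:
  (z⁵)²: (z⁵) · z⁵ = z¹⁰
  (z⁵)³: (z¹⁰) · z⁵ = z¹⁵

Answer: z¹⁵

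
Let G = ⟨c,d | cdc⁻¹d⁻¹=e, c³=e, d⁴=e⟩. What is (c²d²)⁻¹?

The order of (c²d²) is 6 (smallest k with (c²d²)ᵏ = e), so (c²d²)⁻¹ = (c²d²)⁵ = cd².
Check: (c²d²) · (cd²) → (c²d²) · c = d²;   (d²) · d² = e, giving e as required.

Answer: cd²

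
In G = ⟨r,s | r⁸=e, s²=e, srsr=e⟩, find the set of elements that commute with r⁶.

⟨r⁶⟩ ⊆ C_G(r⁶) since powers of r⁶ commute with r⁶; so |C_G(r⁶)| ≥ |⟨r⁶⟩| = 4.
By orbit–stabilizer, |C_G(r⁶)| = |G| / |conj. class of r⁶| = 16 / 2 = 8.
The 8 elements commuting with r⁶ are {e, r, r², r³, r⁴, r⁵, r⁶, r⁷}.

Answer: {e, r, r², r³, r⁴, r⁵, r⁶, r⁷}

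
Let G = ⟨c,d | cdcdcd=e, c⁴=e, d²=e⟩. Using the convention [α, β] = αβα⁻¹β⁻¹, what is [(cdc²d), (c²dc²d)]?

[(cdc²d), (c²dc²d)] = (cdc²d)·(c²dc²d)·(cdc²d)⁻¹·(c²dc²d)⁻¹.
  (cdc²d) · (c²dc²d) = c³
  (c³) · (cdc²d) = dc²d
  (dc²d) · (c²dc²d) = c²

Answer: c²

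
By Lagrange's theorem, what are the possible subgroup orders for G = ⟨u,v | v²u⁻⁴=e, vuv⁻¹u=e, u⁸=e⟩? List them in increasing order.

|G| = 16 = 2⁴. By Lagrange's theorem the order of any subgroup divides 16; the divisors of 16 are 1, 2, 4, 8, 16.

Answer: 1, 2, 4, 8, 16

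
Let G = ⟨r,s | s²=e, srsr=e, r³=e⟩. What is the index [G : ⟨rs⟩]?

First find ord(rs) by computing successive powers:
  (rs)¹ = rs, (rs)² = e.
So |⟨rs⟩| = ord(rs) = 2. With |G| = 6, by Lagrange [G : ⟨rs⟩] = 6/2 = 3.

Answer: 3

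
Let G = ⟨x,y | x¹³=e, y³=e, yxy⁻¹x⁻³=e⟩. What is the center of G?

An element z ∈ Z(G) iff z commutes with every generator.
For example e is central: e·x = x = x·e; e·y = y = y·e.
Whereas x ∉ Z(G) since x·y = xy ≠ x³y = y·x.
Checking each of the 39 elements this way gives Z(G) = {e}, of order 1.

Answer: {e}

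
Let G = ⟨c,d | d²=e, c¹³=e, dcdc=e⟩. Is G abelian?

c·d = cd but d·c = c¹²d, so c·d ≠ d·c and G is not abelian.

Answer: No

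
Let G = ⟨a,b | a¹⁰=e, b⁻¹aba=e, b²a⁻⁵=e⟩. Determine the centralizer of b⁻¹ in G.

⟨b⁻¹⟩ ⊆ C_G(b⁻¹) since powers of b⁻¹ commute with b⁻¹; so |C_G(b⁻¹)| ≥ |⟨b⁻¹⟩| = 4.
By orbit–stabilizer, |C_G(b⁻¹)| = |G| / |conj. class of b⁻¹| = 20 / 5 = 4.
The 4 elements commuting with b⁻¹ are {e, a⁵, b, b⁻¹}.

Answer: {e, a⁵, b, b⁻¹}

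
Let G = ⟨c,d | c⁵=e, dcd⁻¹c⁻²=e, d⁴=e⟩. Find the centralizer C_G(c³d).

⟨c³d⟩ ⊆ C_G(c³d) since powers of c³d commute with c³d; so |C_G(c³d)| ≥ |⟨c³d⟩| = 4.
By orbit–stabilizer, |C_G(c³d)| = |G| / |conj. class of c³d| = 20 / 5 = 4.
The 4 elements commuting with c³d are {e, cd³, c³d, c⁴d²}.

Answer: {e, cd³, c³d, c⁴d²}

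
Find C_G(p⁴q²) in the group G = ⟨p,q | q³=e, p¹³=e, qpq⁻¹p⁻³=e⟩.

⟨p⁴q²⟩ ⊆ C_G(p⁴q²) since powers of p⁴q² commute with p⁴q²; so |C_G(p⁴q²)| ≥ |⟨p⁴q²⟩| = 3.
By orbit–stabilizer, |C_G(p⁴q²)| = |G| / |conj. class of p⁴q²| = 39 / 13 = 3.
The 3 elements commuting with p⁴q² are {e, pq, p⁴q²}.

Answer: {e, pq, p⁴q²}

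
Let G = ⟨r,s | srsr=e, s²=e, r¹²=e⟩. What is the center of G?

An element z ∈ Z(G) iff z commutes with every generator.
For example r⁶ is central: (r⁶)·r = r⁷ = r·(r⁶); (r⁶)·s = r⁶s = s·(r⁶).
Whereas r ∉ Z(G) since r·s = rs ≠ r¹¹s = s·r.
Checking each of the 24 elements this way gives Z(G) = {e, r⁶}, of order 2.

Answer: {e, r⁶}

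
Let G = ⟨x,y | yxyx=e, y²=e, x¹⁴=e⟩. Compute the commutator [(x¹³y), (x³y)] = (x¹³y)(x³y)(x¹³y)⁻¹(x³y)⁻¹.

[(x¹³y), (x³y)] = (x¹³y)·(x³y)·(x¹³y)⁻¹·(x³y)⁻¹.
  (x¹³y) · (x³y) = x¹⁰
  (x¹⁰) · (x¹³y) = x⁹y
  (x⁹y) · (x³y) = x⁶

Answer: x⁶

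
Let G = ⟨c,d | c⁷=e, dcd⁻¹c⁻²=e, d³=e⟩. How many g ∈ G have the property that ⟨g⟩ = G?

⟨g⟩ = G would require ord(g) = |G| = 21, but the maximum element order in G is 7 < 21. So G is not cyclic and no single element generates it: the count is 0.

Answer: 0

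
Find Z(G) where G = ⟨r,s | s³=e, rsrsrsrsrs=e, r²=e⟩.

An element z ∈ Z(G) iff z commutes with every generator.
For example e is central: e·r = r = r·e; e·s = s = s·e.
Whereas r ∉ Z(G) since r·s = rs ≠ sr = s·r.
Checking each of the 60 elements this way gives Z(G) = {e}, of order 1.

Answer: {e}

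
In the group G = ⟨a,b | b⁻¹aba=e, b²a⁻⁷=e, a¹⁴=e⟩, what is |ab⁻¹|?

Compute successive powers until reaching e:
  (ab⁻¹)¹ = ab⁻¹, (ab⁻¹)² = a⁷, (ab⁻¹)³ = ab, (ab⁻¹)⁴ = e.
The smallest positive k with (ab⁻¹)ᵏ = e is 4.

Answer: 4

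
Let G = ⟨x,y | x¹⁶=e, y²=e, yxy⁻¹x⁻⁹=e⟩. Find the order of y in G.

Compute successive powers until reaching e:
  y¹ = y, y² = e.
The smallest positive k with yᵏ = e is 2.

Answer: 2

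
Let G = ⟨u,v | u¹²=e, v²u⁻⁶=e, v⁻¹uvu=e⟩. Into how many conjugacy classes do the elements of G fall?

The conjugacy classes (representative and size) are:
  [e] (size 1), [u¹¹] (size 2), [u²] (size 2), [u⁹] (size 2), [u⁴] (size 2), [u⁵] (size 2), [u⁶] (size 1), [u²v] (size 6), [uv] (size 6).
Class equation: 1 + 2 + 2 + 2 + 2 + 2 + 1 + 6 + 6 = 24 = |G|. So G has 9 conjugacy classes.

Answer: 9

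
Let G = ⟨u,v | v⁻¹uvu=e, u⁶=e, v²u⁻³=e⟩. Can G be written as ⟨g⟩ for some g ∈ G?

Every cyclic group is abelian. But u·v = uv while v·u = u²v⁻¹, so u·v ≠ v·u and G is not abelian. Hence G is not cyclic.

Answer: No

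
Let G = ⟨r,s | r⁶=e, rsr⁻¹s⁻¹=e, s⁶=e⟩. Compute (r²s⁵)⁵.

Compute successive powers of (r²s⁵), reducing at each step:
  (r²s⁵)²: (r²s⁵) · r² = r⁴s⁵;   (r⁴s⁵) · s⁵ = r⁴s⁴
  (r²s⁵)³: (r⁴s⁴) · r² = s⁴;   (s⁴) · s⁵ = s³
  (r²s⁵)⁴: (s³) · r² = r²s³;   (r²s³) · s⁵ = r²s²
  (r²s⁵)⁵: (r²s²) · r² = r⁴s²;   (r⁴s²) · s⁵ = r⁴s

Answer: r⁴s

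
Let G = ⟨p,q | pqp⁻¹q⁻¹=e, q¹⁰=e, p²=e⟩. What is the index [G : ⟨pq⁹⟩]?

First find ord(pq⁹) by computing successive powers:
  (pq⁹)¹ = pq⁹, (pq⁹)² = q⁸, (pq⁹)³ = pq⁷, (pq⁹)⁴ = q⁶, (pq⁹)⁵ = pq⁵, (pq⁹)⁶ = q⁴, (pq⁹)⁷ = pq³, (pq⁹)⁸ = q², (pq⁹)⁹ = pq, (pq⁹)¹⁰ = e.
So |⟨pq⁹⟩| = ord(pq⁹) = 10. With |G| = 20, by Lagrange [G : ⟨pq⁹⟩] = 20/10 = 2.

Answer: 2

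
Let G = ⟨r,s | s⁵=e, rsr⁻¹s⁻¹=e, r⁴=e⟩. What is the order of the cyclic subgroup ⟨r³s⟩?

|⟨r³s⟩| equals the order of r³s. Compute successive powers until reaching e:
  (r³s)¹ = r³s, (r³s)² = r²s², (r³s)³ = rs³, (r³s)⁴ = s⁴, (r³s)⁵ = r³, (r³s)⁶ = r²s, (r³s)⁷ = rs², (r³s)⁸ = s³, (r³s)⁹ = r³s⁴, (r³s)¹⁰ = r², (r³s)¹¹ = rs, (r³s)¹² = s², (r³s)¹³ = r³s³, (r³s)¹⁴ = r²s⁴, (r³s)¹⁵ = r, (r³s)¹⁶ = s, (r³s)¹⁷ = r³s², (r³s)¹⁸ = r²s³, (r³s)¹⁹ = rs⁴, (r³s)²⁰ = e.
The smallest positive k with (r³s)ᵏ = e is 20, so |⟨r³s⟩| = 20.

Answer: 20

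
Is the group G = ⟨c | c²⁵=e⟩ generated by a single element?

|G| = 25. The element c has order 25 (its powers give 25 distinct elements), so ⟨c⟩ = G and G is cyclic.

Answer: Yes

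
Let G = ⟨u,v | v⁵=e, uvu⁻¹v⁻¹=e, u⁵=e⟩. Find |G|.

Enumerate words in the generators, reducing via the relations: the distinct elements are
  {e, u, v, uv, u², u³, u⁴, v², v³, v⁴, uv², uv³, uv⁴, u²v, u³v, u⁴v, u²v², u²v³, u²v⁴, u³v², u³v³, u³v⁴, u⁴v², u⁴v³, u⁴v⁴}.
No further products give new elements, so |G| = 25.

Answer: 25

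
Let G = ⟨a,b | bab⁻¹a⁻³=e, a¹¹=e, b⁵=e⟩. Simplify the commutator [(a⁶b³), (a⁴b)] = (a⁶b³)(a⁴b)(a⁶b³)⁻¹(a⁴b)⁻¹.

[(a⁶b³), (a⁴b)] = (a⁶b³)·(a⁴b)·(a⁶b³)⁻¹·(a⁴b)⁻¹.
  (a⁶b³) · (a⁴b) = a⁴b⁴
  (a⁴b⁴) · (ab²) = a⁸b
  (a⁸b) · (a⁶b⁴) = a⁴

Answer: a⁴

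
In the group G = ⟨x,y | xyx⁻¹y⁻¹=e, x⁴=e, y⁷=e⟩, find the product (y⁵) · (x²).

Compute (y⁵) · (x²) by multiplying left to right and reducing via the relations at each step:
  (y⁵) · x² = x²y⁵

Answer: x²y⁵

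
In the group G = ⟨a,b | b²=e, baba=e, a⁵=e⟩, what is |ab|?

Compute successive powers until reaching e:
  (ab)¹ = ab, (ab)² = e.
The smallest positive k with (ab)ᵏ = e is 2.

Answer: 2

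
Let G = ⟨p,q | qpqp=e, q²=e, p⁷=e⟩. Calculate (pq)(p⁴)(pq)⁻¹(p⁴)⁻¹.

[(pq), (p⁴)] = (pq)·(p⁴)·(pq)⁻¹·(p⁴)⁻¹.
  (pq) · (p⁴) = p⁴q
  (p⁴q) · (pq) = p³
  (p³) · (p³) = p⁶

Answer: p⁶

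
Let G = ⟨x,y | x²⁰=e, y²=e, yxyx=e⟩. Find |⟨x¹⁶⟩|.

|⟨x¹⁶⟩| equals the order of x¹⁶. Compute successive powers until reaching e:
  (x¹⁶)¹ = x¹⁶, (x¹⁶)² = x¹², (x¹⁶)³ = x⁸, (x¹⁶)⁴ = x⁴, (x¹⁶)⁵ = e.
The smallest positive k with (x¹⁶)ᵏ = e is 5, so |⟨x¹⁶⟩| = 5.

Answer: 5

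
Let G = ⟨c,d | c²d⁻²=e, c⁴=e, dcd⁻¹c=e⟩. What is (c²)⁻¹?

The order of (c²) is 2 (smallest k with (c²)ᵏ = e), so (c²)⁻¹ = (c²)¹ = c².
Check: (c²) · (c²) → (c²) · c² = e, giving e as required.

Answer: c²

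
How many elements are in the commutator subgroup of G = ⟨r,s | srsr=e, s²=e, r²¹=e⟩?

G' = [G, G] is generated by all commutators. The generator-pair commutators are: [r, s] = r².
The subgroup they normally generate is {e, r, r², r³, r⁴, r⁵, r⁶, r⁷, r⁸, r⁹, r¹⁰, r¹¹, r¹², r¹³, r¹⁴, r¹⁵, r¹⁶, r¹⁷, r¹⁸, r¹⁹, r²⁰}, of order 21.
Check: |G/G'| = 42/21 = 2 is the order of the abelianisation.

Answer: 21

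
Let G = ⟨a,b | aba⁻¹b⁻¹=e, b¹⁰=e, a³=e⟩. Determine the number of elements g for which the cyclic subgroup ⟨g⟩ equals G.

G is cyclic of order 30. An element generates G iff its order is 30, and a cyclic group of order 30 has exactly φ(30) = 8 such elements.

Answer: 8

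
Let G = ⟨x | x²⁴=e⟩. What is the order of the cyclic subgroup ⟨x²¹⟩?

|⟨x²¹⟩| equals the order of x²¹. Compute successive powers until reaching e:
  (x²¹)¹ = x²¹, (x²¹)² = x¹⁸, (x²¹)³ = x¹⁵, (x²¹)⁴ = x¹², (x²¹)⁵ = x⁹, (x²¹)⁶ = x⁶, (x²¹)⁷ = x³, (x²¹)⁸ = e.
The smallest positive k with (x²¹)ᵏ = e is 8, so |⟨x²¹⟩| = 8.

Answer: 8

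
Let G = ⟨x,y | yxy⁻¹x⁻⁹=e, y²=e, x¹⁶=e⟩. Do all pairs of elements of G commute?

x·y = xy but y·x = x⁹y, so x·y ≠ y·x and G is not abelian.

Answer: No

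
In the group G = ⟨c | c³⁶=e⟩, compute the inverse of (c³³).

The order of (c³³) is 12 (smallest k with (c³³)ᵏ = e), so (c³³)⁻¹ = (c³³)¹¹ = c³.
Check: (c³³) · (c³) → (c³³) · c³ = e, giving e as required.

Answer: c³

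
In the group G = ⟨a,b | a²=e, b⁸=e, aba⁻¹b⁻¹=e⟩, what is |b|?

Compute successive powers until reaching e:
  b¹ = b, b² = b², b³ = b³, b⁴ = b⁴, b⁵ = b⁵, b⁶ = b⁶, b⁷ = b⁷, b⁸ = e.
The smallest positive k with bᵏ = e is 8.

Answer: 8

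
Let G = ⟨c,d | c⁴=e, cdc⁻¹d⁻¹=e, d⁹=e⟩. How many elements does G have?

Enumerate words in the generators, reducing via the relations: the distinct elements are
  {c, d, e, cd, c², c³, d², d³, d⁴, d⁵, d⁶, d⁷, d⁸, cd², cd³, cd⁴, cd⁵, cd⁶, cd⁷, cd⁸, c²d, c³d, c²d², c²d³, c²d⁴, c²d⁵, c²d⁶, c²d⁷, c²d⁸, c³d², c³d³, c³d⁴, c³d⁵, c³d⁶, c³d⁷, c³d⁸}.
No further products give new elements, so |G| = 36.

Answer: 36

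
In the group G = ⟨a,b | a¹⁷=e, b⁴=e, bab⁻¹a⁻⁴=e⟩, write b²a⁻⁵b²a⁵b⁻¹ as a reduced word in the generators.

Multiply left to right, reducing at each step:
  (b²) · a⁻⁵ = a⁵b²
  (a⁵b²) · b² = a⁵
  (a⁵) · a⁵ = a¹⁰
  (a¹⁰) · b⁻¹ = a¹⁰b³

Answer: a¹⁰b³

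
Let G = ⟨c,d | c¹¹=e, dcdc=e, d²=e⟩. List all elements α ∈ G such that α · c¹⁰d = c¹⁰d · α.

⟨c¹⁰d⟩ ⊆ C_G(c¹⁰d) since powers of c¹⁰d commute with c¹⁰d; so |C_G(c¹⁰d)| ≥ |⟨c¹⁰d⟩| = 2.
By orbit–stabilizer, |C_G(c¹⁰d)| = |G| / |conj. class of c¹⁰d| = 22 / 11 = 2.
The 2 elements commuting with c¹⁰d are {e, c¹⁰d}.

Answer: {e, c¹⁰d}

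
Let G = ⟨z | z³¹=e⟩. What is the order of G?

G is generated by a single element, so G is cyclic. The relator gives z³¹ = e and no smaller power is forced to be e, so the 31 powers {e, z, z², z³, z⁴, z⁵, z⁶, z⁷, z⁸, z⁹, z²², z²³, z²¹, z²⁰, z²⁴, z²⁵, z²⁶, z²⁷, z²⁸, z²⁹, z³⁰, z¹², z¹³, z¹¹, z¹⁰, z¹⁴, z¹⁵, z¹⁶, z¹⁷, z¹⁸, z¹⁹} are distinct. Hence |G| = 31.

Answer: 31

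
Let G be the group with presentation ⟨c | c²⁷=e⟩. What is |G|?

G is generated by a single element, so G is cyclic. The relator gives c²⁷ = e and no smaller power is forced to be e, so the 27 powers {c, e, c², c³, c⁴, c⁵, c⁶, c⁷, c⁸, c⁹, c²², c²³, c²¹, c²⁰, c²⁴, c²⁵, c²⁶, c¹², c¹³, c¹¹, c¹⁰, c¹⁴, c¹⁵, c¹⁶, c¹⁷, c¹⁸, c¹⁹} are distinct. Hence |G| = 27.

Answer: 27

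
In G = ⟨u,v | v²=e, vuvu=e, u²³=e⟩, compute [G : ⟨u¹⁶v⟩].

First find ord(u¹⁶v) by computing successive powers:
  (u¹⁶v)¹ = u¹⁶v, (u¹⁶v)² = e.
So |⟨u¹⁶v⟩| = ord(u¹⁶v) = 2. With |G| = 46, by Lagrange [G : ⟨u¹⁶v⟩] = 46/2 = 23.

Answer: 23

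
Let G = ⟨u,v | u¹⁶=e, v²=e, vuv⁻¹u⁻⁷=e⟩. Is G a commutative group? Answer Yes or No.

u·v = uv but v·u = u⁷v, so u·v ≠ v·u and G is not abelian.

Answer: No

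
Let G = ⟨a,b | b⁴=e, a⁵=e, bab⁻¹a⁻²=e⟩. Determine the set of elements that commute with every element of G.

An element z ∈ Z(G) iff z commutes with every generator.
For example e is central: e·a = a = a·e; e·b = b = b·e.
Whereas a ∉ Z(G) since a·b = ab ≠ a²b = b·a.
Checking each of the 20 elements this way gives Z(G) = {e}, of order 1.

Answer: {e}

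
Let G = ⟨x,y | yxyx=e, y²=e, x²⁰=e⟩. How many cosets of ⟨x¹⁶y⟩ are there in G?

First find ord(x¹⁶y) by computing successive powers:
  (x¹⁶y)¹ = x¹⁶y, (x¹⁶y)² = e.
So |⟨x¹⁶y⟩| = ord(x¹⁶y) = 2. With |G| = 40, by Lagrange [G : ⟨x¹⁶y⟩] = 40/2 = 20.

Answer: 20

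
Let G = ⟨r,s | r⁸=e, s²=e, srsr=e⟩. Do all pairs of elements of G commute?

r·s = rs but s·r = r⁷s, so r·s ≠ s·r and G is not abelian.

Answer: No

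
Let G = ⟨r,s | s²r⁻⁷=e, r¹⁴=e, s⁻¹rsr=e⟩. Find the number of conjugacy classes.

The conjugacy classes (representative and size) are:
  [e] (size 1), [r¹³] (size 2), [r¹²] (size 2), [r¹¹] (size 2), [r⁴] (size 2), [r⁵] (size 2), [r⁸] (size 2), [r⁷] (size 1), [r⁵s⁻¹] (size 7), [r⁵s] (size 7).
Class equation: 1 + 2 + 2 + 2 + 2 + 2 + 2 + 1 + 7 + 7 = 28 = |G|. So G has 10 conjugacy classes.

Answer: 10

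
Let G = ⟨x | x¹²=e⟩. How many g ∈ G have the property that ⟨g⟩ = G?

G is cyclic of order 12. An element generates G iff its order is 12, and a cyclic group of order 12 has exactly φ(12) = 4 such elements.

Answer: 4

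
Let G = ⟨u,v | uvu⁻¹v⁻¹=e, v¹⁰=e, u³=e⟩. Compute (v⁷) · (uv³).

Compute (v⁷) · (uv³) by multiplying left to right and reducing via the relations at each step:
  (v⁷) · u = uv⁷
  (uv⁷) · v³ = u

Answer: u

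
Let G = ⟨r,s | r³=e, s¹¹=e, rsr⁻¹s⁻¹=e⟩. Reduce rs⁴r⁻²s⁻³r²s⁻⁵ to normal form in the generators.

Multiply left to right, reducing at each step:
  r · s⁴ = rs⁴
  (rs⁴) · r⁻² = r²s⁴
  (r²s⁴) · s⁻³ = r²s
  (r²s) · r² = rs
  (rs) · s⁻⁵ = rs⁷

Answer: rs⁷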